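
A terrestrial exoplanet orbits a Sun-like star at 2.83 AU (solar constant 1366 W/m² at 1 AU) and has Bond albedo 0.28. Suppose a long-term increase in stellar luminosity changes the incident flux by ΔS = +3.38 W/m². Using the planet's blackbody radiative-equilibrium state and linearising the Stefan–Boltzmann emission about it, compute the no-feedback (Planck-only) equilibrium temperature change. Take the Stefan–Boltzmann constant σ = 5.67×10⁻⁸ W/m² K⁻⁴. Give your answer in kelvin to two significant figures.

By the inverse-square law, S = 1366/2.83² = 170.6 W/m².
The baseline emission temperature is T_e = 152.5 K.
Only a fraction (1−α) is absorbed and it's spread over 4πR², so ΔF = (1−α)ΔS/4 = 0.6084 W/m².
Planck response: λ_P = 4σT_e³ = 4·5.67×10⁻⁸·(152.5)³ = 0.8050 W/m²/K.
So ΔT₀ = 0.6084/0.8050 = 0.756 K.

0.76 kelvin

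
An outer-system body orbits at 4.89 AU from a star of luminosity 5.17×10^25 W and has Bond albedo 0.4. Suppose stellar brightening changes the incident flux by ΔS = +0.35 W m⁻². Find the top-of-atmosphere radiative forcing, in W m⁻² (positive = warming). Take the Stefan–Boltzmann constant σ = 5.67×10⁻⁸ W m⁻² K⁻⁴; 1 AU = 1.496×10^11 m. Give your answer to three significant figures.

Orbital distance: d = 4.89 AU = 7.315×10^11 m.
Spreading L over a sphere of radius d: S = 5.17×10^25/(4π·7.32×10^11²) = 7.688 W m⁻².
ΔF = Δ[S(1−α)]/4 = (1−0.4)·+0.35/4 = 0.05250 W m⁻².

0.0525 W m⁻²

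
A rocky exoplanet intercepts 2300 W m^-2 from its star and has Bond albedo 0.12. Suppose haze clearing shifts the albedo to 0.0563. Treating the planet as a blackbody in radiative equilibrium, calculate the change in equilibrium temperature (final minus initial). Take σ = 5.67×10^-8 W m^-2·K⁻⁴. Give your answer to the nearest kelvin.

5 K

Initial: T₁ = [S(1−0.12)/(4σ)]^(1/4) = 307.4 K.
Final:   T₂ = [S(1−0.0563)/(4σ)]^(1/4) = 312.8 K.
ΔT = T₂ − T₁ = 5.417 K.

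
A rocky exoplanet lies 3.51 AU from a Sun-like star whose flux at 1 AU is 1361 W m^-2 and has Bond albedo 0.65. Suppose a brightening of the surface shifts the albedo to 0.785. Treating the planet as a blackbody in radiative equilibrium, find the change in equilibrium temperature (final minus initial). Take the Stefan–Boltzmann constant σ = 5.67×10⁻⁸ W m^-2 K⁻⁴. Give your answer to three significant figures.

-13.1 K

Irradiance scales as 1/d², so S = 1361 W m^-2 × (1/3.51)² = 110.5 W m^-2.
With α = 0.65, T₁ = 114.3 K.
With α = 0.785, T₂ = 101.2 K.
ΔT = T₂ − T₁ = -13.11 K.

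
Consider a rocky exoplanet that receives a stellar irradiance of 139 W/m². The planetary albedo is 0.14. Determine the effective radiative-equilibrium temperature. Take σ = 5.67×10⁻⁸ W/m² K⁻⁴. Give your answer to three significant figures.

Absorbed flux (global mean): S(1−α)/4 = 139.0·0.86/4 = 29.88 W/m².
Balancing against σT⁴: T = (29.88/5.67×10⁻⁸)^(1/4) = 151.5 K.

152 kelvin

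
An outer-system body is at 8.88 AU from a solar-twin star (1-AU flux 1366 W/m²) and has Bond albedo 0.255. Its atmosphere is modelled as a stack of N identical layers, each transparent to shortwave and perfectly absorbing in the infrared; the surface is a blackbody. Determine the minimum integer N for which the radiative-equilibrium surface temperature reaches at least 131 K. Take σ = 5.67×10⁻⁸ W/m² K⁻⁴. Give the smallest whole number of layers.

Irradiance scales as 1/d², so S = 1366 W/m² × (1/8.88)² = 17.32 W/m².
OLR = S(1−α)/4 = 3.226 W/m²; the top layer radiates at T_e = 86.85 K.
Since T_s⁴ = (N+1)T_e⁴, we need N ≥ (T_s/T_e)⁴ − 1 = 4.175.
The minimum whole number is N = 5.

5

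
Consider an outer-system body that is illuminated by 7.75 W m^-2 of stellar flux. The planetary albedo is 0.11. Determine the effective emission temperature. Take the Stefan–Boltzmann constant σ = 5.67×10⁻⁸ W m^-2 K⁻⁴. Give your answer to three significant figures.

74.3 kelvin

Averaging over the sphere, the absorbed flux is S(1−α)/4 = 1.724 W m^-2.
Balancing against σT⁴: T = (1.724/5.67×10⁻⁸)^(1/4) = 74.26 K.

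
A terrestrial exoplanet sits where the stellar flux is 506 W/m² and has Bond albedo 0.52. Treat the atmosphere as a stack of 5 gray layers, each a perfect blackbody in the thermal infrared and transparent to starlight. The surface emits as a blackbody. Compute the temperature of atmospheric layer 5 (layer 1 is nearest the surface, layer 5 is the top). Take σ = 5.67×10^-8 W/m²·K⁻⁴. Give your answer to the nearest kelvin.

181 K

OLR = S(1−α)/4 = 60.72 W/m²; the top layer radiates at T_e = 180.9 K.
In the N-layer model, layer k (counted from the surface) has T_k = (N+1−k)^(1/4)·T_e.
With k = 5: T_5 = (5+1−5)^¼·180.9 K = 180.9 K.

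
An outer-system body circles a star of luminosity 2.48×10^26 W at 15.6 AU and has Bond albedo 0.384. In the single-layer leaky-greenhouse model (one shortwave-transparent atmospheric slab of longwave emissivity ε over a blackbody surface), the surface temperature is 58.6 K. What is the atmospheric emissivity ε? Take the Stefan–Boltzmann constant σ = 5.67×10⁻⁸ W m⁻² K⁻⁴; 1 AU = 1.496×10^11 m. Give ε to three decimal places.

0.331

d = 15.6 × 1.496×10^11 m = 2.334×10^12 m.
Flux at the orbit: S = L/(4πd²) = 2.48×10^26/(4π·(2.33×10^12)²) = 3.624 W m⁻².
TOA balance gives T_e = 56.01 K.
Inverting T_s⁴ = 2T_e⁴/(2−ε): (T_e/T_s)⁴ = 0.8346, so ε = 2(1 − 0.8346) = 0.3308.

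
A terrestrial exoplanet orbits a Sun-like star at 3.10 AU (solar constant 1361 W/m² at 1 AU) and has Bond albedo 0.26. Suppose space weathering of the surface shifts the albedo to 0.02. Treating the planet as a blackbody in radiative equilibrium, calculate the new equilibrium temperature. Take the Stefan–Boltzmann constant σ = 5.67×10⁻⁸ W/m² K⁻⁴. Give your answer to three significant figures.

157 K

By the inverse-square law, S = 1361/3.10² = 141.6 W/m².
With the new albedo, S(1−α₂)/4 = 34.70 W/m², so T₂ = 157.3 K.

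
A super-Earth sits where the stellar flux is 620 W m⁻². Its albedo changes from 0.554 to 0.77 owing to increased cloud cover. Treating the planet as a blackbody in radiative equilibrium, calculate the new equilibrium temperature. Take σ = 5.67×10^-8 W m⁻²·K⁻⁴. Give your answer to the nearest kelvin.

158 K

With the new albedo, S(1−α₂)/4 = 35.65 W m⁻², so T₂ = 158.4 K.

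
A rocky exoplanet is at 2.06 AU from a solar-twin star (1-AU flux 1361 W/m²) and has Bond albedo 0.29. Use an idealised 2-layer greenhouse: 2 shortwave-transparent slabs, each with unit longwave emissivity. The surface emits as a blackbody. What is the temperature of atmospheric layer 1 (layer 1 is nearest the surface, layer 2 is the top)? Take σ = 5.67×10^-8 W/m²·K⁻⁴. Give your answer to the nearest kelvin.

212 K

Flux at the orbit: S = 1361/(2.06)² = 320.7 W/m².
OLR = S(1−α)/4 = 56.93 W/m²; the top layer radiates at T_e = 178.0 K.
In the N-layer model, layer k (counted from the surface) has T_k = (N+1−k)^(1/4)·T_e.
T_1 = (2)^(1/4)·178.0 = 211.7 K.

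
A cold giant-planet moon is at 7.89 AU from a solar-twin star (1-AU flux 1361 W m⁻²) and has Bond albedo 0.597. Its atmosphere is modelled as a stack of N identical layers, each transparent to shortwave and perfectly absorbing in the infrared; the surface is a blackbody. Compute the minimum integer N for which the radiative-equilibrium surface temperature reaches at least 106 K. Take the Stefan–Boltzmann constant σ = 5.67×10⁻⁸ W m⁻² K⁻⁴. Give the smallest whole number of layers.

3

Flux at the orbit: S = 1361/(7.89)² = 21.86 W m⁻².
The effective emission temperature is T_e = [S(1−α)/(4σ)]^¼ = 78.95 K.
T_s = (N+1)^(1/4)·T_e ≥ 106 K requires N+1 ≥ (T_s/T_e)⁴ = (106/78.95)⁴ = 3.250.
The minimum whole number is N = 3.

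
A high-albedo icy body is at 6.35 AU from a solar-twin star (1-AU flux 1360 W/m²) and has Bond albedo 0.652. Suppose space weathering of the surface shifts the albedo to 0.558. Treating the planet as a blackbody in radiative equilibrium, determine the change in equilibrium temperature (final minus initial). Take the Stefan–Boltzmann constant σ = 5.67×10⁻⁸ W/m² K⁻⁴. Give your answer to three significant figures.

5.22 K

By the inverse-square law, S = 1360/6.35² = 33.73 W/m².
With α = 0.652, T₁ = 84.82 K.
With α = 0.558, T₂ = 90.04 K.
Change: 90.04 − 84.82 = 5.225 K.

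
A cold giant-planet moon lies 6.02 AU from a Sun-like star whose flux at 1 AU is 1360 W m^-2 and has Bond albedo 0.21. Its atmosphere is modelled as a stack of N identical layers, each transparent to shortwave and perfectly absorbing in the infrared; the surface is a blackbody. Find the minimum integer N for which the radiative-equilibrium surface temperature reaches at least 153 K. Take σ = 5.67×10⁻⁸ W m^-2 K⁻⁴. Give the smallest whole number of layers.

By the inverse-square law, S = 1360/6.02² = 37.53 W m^-2.
Top-of-atmosphere balance: σT_e⁴ = S(1−α)/4 = 7.412 W m^-2 → T_e = 106.9 K.
Need (N+1)T_e⁴ ≥ T_s⁴, i.e. N+1 ≥ (153/106.9)⁴ = 4.192.
So N ≥ 3.192; the smallest integer is N = 4.

4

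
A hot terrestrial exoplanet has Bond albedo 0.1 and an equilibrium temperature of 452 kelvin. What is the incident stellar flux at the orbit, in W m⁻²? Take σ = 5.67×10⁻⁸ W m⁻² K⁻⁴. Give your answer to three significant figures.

Invert the energy balance for S: S = 4σT⁴/(1−α).
σT⁴ = 5.67×10⁻⁸·(452)⁴ = 2367 W m⁻².
S = 4·2367/0.9 = 10520 W m⁻².

10500 W m⁻²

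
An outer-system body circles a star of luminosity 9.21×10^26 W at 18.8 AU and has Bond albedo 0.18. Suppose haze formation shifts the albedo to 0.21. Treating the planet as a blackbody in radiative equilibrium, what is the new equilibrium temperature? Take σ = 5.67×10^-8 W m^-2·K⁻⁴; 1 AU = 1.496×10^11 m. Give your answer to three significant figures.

75.4 K

Orbital distance: d = 18.8 AU = 2.812×10^12 m.
Flux at the orbit: S = L/(4πd²) = 9.21×10^26/(4π·(2.81×10^12)²) = 9.266 W m^-2.
T₂ = [S(1−α₂)/(4σ)]^(1/4) = [9.266·0.79/(4σ)]^(1/4) = 75.37 K.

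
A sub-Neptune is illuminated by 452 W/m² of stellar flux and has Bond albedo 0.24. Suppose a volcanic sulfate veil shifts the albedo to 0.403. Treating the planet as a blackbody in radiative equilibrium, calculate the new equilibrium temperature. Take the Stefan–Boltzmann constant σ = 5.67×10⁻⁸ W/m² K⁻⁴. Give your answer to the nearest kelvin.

With the new albedo, S(1−α₂)/4 = 67.46 W/m², so T₂ = 185.7 K.

186 K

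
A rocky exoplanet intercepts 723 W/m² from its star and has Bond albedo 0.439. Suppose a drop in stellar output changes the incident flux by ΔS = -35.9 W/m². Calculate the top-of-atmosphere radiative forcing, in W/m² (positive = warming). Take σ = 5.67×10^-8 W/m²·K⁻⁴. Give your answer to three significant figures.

ΔF = Δ[S(1−α)]/4 = (1−0.439)·-35.9/4 = -5.035 W/m².

-5.03 W/m²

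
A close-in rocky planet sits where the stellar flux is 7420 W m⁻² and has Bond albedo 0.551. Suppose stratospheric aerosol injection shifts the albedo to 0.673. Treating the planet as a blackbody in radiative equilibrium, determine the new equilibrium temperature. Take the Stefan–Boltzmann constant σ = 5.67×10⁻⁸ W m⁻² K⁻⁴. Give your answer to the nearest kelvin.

322 K

With the new albedo, S(1−α₂)/4 = 606.6 W m⁻², so T₂ = 321.6 K.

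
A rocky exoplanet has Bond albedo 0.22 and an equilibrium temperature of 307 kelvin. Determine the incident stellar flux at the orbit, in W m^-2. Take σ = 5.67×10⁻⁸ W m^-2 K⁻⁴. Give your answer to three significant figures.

2580 W m^-2

Invert the energy balance for S: S = 4σT⁴/(1−α).
The emitted flux is σT⁴ = 503.7 W m^-2.
S = 4·503.7/0.78 = 2583 W m^-2.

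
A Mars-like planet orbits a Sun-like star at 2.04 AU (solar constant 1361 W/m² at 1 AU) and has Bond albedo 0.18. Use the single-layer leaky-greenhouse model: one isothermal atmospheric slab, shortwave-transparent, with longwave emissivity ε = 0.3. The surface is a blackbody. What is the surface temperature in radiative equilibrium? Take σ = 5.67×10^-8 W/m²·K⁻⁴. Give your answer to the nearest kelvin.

193 kelvin

Irradiance scales as 1/d², so S = 1361 W/m² × (1/2.04)² = 327.0 W/m².
Effective emission temperature (TOA balance): σT_e⁴ = S(1−α)/4 = 67.04 W/m² → T_e = 185.4 K.
For a single slab of emissivity ε, T_s⁴ = 2T_e⁴/(2−ε); thus T_s = 185.4·(1.176)^(1/4) = 193.1 K.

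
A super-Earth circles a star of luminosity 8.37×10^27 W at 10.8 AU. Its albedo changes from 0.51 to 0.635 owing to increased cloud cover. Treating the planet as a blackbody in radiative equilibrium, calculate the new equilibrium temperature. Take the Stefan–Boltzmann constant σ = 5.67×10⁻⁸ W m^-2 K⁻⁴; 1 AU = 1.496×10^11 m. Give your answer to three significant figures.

d = 10.8 × 1.496×10^11 m = 1.616×10^12 m.
Flux at the orbit: S = L/(4πd²) = 8.37×10^27/(4π·(1.62×10^12)²) = 255.2 W m^-2.
New equilibrium: T₂ = [(1−0.635)·255.2/(4σ)]^(1/4) = 142.4 K.

142 kelvin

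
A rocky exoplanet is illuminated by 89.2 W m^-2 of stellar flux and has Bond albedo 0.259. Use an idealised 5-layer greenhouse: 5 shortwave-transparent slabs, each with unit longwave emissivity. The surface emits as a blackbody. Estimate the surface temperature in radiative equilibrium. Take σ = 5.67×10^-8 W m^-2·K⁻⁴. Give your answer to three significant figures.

204 kelvin

OLR = S(1−α)/4 = 16.52 W m^-2; the top layer radiates at T_e = 130.7 K.
With N = 5 opaque layers, T_s = (N+1)^(1/4)·T_e = 6^(1/4)·130.7 = 204.5 K.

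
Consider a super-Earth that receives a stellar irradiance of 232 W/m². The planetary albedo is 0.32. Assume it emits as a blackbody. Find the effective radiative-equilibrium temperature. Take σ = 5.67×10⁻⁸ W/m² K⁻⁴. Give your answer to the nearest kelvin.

Absorbed flux (global mean): S(1−α)/4 = 232.0·0.68/4 = 39.44 W/m².
In equilibrium σT⁴ equals this, so T = 162.4 K.

162 K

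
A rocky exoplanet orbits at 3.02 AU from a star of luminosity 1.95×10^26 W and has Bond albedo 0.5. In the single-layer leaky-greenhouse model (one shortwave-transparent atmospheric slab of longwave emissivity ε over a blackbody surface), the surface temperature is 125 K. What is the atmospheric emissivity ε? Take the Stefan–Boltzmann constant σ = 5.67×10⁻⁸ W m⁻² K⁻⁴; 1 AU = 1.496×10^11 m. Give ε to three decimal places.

d = 3.02 × 1.496×10^11 m = 4.518×10^11 m.
Spreading L over a sphere of radius d: S = 1.95×10^26/(4π·4.52×10^11²) = 76.02 W m⁻².
First, T_e = [76.02·(1−0.5)/(4σ)]^(1/4) = 113.8 K.
Since (2−ε)/2 = (T_e/T_s)⁴ = 0.6865, ε = 0.6270.

0.627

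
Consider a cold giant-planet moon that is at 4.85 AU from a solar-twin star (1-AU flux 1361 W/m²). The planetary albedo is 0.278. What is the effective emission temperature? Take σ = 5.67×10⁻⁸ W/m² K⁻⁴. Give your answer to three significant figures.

Flux at the orbit: S = 1361/(4.85)² = 57.86 W/m².
Absorbed flux (global mean): S(1−α)/4 = 57.86·0.722/4 = 10.44 W/m².
In equilibrium σT⁴ equals this, so T = 116.5 K.

116 K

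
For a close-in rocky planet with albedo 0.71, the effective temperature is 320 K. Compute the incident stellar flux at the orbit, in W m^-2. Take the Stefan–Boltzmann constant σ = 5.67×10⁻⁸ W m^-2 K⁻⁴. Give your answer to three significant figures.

8200 W m^-2

From S(1−α)/4 = σT⁴: S = 4σT⁴/(1−α).
σT⁴ = 5.67×10⁻⁸·(320)⁴ = 594.5 W m^-2.
S = 4·594.5/0.29 = 8201 W m^-2.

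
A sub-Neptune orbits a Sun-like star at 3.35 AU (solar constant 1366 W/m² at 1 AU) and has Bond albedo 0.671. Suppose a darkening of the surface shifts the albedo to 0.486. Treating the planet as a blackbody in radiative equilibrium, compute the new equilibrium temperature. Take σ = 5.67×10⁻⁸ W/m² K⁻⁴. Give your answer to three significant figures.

129 K

Irradiance scales as 1/d², so S = 1366 W/m² × (1/3.35)² = 121.7 W/m².
With the new albedo, S(1−α₂)/4 = 15.64 W/m², so T₂ = 128.9 K.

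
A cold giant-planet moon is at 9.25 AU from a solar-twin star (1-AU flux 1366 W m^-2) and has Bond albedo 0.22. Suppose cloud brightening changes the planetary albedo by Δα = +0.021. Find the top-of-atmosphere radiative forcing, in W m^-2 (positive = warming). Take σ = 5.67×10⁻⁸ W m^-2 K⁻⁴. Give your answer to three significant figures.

Flux at the orbit: S = 1366/(9.25)² = 15.96 W m^-2.
The change in absorbed flux is Δ[S(1−α)/4] = −SΔα/4 = -0.08382 W m^-2.

-0.0838 W m^-2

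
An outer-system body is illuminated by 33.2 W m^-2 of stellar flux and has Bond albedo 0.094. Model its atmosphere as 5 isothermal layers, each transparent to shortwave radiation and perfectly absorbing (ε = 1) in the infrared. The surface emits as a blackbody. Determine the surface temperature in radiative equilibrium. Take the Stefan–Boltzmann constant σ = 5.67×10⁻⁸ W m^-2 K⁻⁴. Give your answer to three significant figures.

168 K

Top-of-atmosphere balance: σT_e⁴ = S(1−α)/4 = 7.520 W m^-2 → T_e = 107.3 K.
With N = 5 opaque layers, T_s = (N+1)^(1/4)·T_e = 6^(1/4)·107.3 = 168.0 K.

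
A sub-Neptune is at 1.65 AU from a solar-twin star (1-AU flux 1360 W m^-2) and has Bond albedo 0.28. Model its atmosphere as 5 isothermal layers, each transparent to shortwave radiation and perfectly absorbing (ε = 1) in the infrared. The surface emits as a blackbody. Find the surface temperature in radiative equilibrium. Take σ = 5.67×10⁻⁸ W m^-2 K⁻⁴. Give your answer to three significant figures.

312 kelvin

By the inverse-square law, S = 1360/1.65² = 499.5 W m^-2.
The effective emission temperature is T_e = [S(1−α)/(4σ)]^¼ = 199.6 K.
For an N-layer opaque stack, T_s⁴ = (N+1)T_e⁴, hence T_s = (6)^(1/4)×199.6 K = 312.3 K.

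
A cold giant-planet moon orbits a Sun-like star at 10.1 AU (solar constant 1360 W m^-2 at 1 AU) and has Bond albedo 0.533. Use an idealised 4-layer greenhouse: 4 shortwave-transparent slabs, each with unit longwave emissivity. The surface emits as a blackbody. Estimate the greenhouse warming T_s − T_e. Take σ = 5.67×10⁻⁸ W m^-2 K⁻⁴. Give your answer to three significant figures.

35.9 K

By the inverse-square law, S = 1360/10.1² = 13.33 W m^-2.
Top-of-atmosphere balance: σT_e⁴ = S(1−α)/4 = 1.557 W m^-2 → T_e = 72.38 K.
T_s = (N+1)^(1/4)·T_e = 108.2 K.
So the greenhouse effect raises the surface by 108.2 − 72.38 = 35.86 K.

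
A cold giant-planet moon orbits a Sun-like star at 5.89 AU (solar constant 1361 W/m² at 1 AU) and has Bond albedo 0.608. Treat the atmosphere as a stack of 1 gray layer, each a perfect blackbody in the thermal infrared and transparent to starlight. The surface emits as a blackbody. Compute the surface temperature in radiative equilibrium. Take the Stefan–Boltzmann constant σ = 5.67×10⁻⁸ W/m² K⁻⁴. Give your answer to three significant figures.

108 K

Irradiance scales as 1/d², so S = 1361 W/m² × (1/5.89)² = 39.23 W/m².
The effective emission temperature is T_e = [S(1−α)/(4σ)]^¼ = 90.74 K.
For an N-layer opaque stack, T_s⁴ = (N+1)T_e⁴, hence T_s = (2)^(1/4)×90.74 K = 107.9 K.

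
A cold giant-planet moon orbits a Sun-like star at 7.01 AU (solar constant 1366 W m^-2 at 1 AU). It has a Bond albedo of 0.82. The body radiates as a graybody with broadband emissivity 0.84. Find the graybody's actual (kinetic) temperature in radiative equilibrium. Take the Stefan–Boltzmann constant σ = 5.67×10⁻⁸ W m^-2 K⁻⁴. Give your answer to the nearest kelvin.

72 kelvin

Flux at the orbit: S = 1366/(7.01)² = 27.80 W m^-2.
Absorbed flux (global mean): S(1−α)/4 = 27.80·0.18/4 = 1.251 W m^-2.
Radiative balance εσT⁴ = 1.251 gives T = [1.251/(0.84·σ)]^(1/4) = 71.59 K.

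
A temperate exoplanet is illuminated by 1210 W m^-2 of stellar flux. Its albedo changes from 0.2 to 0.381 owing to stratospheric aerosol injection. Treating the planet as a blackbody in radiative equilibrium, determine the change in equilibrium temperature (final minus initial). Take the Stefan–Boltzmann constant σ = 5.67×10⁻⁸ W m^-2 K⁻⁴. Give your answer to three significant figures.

Before: T₁ = [1210·0.8/(4σ)]^(1/4) = 255.6 K.
With α = 0.381, T₂ = 239.7 K.
Change: 239.7 − 255.6 = -15.88 K.

-15.9 kelvin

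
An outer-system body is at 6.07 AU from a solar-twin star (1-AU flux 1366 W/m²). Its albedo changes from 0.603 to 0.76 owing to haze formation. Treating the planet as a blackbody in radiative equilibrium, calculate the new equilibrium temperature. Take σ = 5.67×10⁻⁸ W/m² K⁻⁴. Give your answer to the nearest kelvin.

79 K

Flux at the orbit: S = 1366/(6.07)² = 37.07 W/m².
New equilibrium: T₂ = [(1−0.76)·37.07/(4σ)]^(1/4) = 79.14 K.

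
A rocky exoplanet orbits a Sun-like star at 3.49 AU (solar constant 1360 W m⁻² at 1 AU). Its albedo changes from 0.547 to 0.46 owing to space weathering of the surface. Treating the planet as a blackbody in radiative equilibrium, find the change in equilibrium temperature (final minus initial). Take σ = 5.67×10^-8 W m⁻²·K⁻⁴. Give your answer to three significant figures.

5.49 K

Flux at the orbit: S = 1360/(3.49)² = 111.7 W m⁻².
Initial: T₁ = [S(1−0.547)/(4σ)]^(1/4) = 122.2 K.
Final:   T₂ = [S(1−0.46)/(4σ)]^(1/4) = 127.7 K.
Change: 127.7 − 122.2 = 5.487 K.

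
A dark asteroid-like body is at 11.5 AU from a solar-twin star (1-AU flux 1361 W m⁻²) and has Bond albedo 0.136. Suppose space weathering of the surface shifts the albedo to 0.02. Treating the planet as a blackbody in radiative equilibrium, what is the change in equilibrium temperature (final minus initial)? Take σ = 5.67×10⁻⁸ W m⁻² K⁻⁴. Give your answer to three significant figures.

2.53 K

Flux at the orbit: S = 1361/(11.5)² = 10.29 W m⁻².
Initial: T₁ = [S(1−0.136)/(4σ)]^(1/4) = 79.13 K.
After:  T₂ = [10.29·0.98/(4σ)]^(1/4) = 81.66 K.
Change: 81.66 − 79.13 = 2.532 K.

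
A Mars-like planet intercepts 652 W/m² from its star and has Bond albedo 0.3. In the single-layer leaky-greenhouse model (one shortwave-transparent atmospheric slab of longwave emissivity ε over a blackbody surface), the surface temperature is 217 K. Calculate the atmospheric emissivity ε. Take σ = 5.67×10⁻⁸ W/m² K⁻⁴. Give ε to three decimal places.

0.185

TOA balance gives T_e = 211.8 K.
T_s⁴ = T_e⁴·2/(2−ε) → ε = 2 − 2(T_e/T_s)⁴ = 2 − 2·(211.8/217)⁴ = 0.1849.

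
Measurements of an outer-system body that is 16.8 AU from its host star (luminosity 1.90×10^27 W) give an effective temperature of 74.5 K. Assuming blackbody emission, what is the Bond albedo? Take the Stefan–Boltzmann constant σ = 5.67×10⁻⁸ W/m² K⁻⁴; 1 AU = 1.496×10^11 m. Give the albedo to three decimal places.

0.708

Orbital distance: d = 16.8 AU = 2.513×10^12 m.
S = L/(4πd²) = 23.94 W/m².
Rearranging the radiative balance, α = 1 − 4σT⁴/S.
4σT⁴ = 4·5.67×10⁻⁸·(74.5)⁴ = 6.987 W/m².
1−α = 6.987/23.94 = 0.2919, so α = 0.7081.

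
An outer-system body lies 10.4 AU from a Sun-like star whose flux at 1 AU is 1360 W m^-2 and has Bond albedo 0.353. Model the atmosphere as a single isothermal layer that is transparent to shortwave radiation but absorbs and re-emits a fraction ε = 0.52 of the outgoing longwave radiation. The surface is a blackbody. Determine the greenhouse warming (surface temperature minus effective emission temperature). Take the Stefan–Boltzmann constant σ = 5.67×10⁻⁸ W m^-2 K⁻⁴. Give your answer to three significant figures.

By the inverse-square law, S = 1360/10.4² = 12.57 W m^-2.
At the top of the atmosphere, σT_e⁴ = S(1−α)/4 = 2.034 W m^-2, giving T_e = 77.39 K.
Surface balance with a leaky layer gives σT_s⁴ = σT_e⁴·2/(2−ε), so T_s = T_e·[2/(2−0.52)]^(1/4) = 83.44 K.
T_s − T_e = 83.44 − 77.39 = 6.050 K.

6.05 K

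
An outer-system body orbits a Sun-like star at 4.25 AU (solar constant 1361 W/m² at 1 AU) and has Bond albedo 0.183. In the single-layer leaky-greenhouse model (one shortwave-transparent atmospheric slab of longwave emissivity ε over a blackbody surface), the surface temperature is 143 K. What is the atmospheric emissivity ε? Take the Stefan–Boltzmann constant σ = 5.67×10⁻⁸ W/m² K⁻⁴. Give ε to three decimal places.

0.702

By the inverse-square law, S = 1361/4.25² = 75.35 W/m².
TOA balance gives T_e = 128.4 K.
T_s⁴ = T_e⁴·2/(2−ε) → ε = 2 − 2(T_e/T_s)⁴ = 2 − 2·(128.4/143)⁴ = 0.7018.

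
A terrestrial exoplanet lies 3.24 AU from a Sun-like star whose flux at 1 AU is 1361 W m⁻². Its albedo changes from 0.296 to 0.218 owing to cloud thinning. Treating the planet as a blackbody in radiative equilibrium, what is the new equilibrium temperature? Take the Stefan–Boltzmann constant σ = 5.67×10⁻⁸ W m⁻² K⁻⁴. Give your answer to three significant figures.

145 kelvin

By the inverse-square law, S = 1361/3.24² = 129.6 W m⁻².
New equilibrium: T₂ = [(1−0.218)·129.6/(4σ)]^(1/4) = 145.4 K.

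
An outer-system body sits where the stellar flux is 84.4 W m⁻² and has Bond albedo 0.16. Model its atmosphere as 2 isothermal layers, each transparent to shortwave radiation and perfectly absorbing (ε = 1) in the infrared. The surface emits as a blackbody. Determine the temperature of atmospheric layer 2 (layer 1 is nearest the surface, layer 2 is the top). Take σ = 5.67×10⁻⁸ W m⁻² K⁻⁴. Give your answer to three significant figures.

OLR = S(1−α)/4 = 17.72 W m⁻²; the top layer radiates at T_e = 133.0 K.
Each opaque layer satisfies 2T_j⁴ = T_{j−1}⁴ + T_{j+1}⁴, giving T_k⁴ = (N+1−k)T_e⁴.
With k = 2: T_2 = (2+1−2)^¼·133.0 K = 133.0 K.

133 K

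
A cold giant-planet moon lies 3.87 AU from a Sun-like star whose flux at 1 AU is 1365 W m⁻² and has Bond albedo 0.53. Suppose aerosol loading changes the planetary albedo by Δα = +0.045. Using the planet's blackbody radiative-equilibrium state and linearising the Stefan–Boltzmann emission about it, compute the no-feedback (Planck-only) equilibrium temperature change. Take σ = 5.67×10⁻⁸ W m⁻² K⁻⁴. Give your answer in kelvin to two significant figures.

-2.8 K

Flux at the orbit: S = 1365/(3.87)² = 91.14 W m⁻².
Unperturbed T_e = [91.14·(1−0.53)/(4σ)]^¼ = 117.2 K.
TOA radiative forcing: ΔF = −S·Δα/4 = −91.14·(+0.045)/4 = -1.025 W m⁻².
Linearising σT⁴ gives d(σT⁴)/dT = 4σT_e³ = 0.3654 W m⁻² per K.
ΔT₀ = ΔF/λ_P = -1.025/0.3654 = -2.81 K.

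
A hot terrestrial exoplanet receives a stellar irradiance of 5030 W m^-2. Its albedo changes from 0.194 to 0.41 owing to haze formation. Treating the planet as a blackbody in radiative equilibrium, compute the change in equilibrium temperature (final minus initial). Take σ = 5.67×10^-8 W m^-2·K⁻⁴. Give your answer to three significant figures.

-27.4 K

Before: T₁ = [5030·0.806/(4σ)]^(1/4) = 365.6 K.
With α = 0.41, T₂ = 338.2 K.
Change: 338.2 − 365.6 = -27.43 K.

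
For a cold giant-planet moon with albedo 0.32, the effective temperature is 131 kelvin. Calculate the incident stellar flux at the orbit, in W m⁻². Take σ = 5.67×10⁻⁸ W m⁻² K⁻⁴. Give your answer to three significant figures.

98.2 W m⁻²

Invert the energy balance for S: S = 4σT⁴/(1−α).
σT⁴ = 5.67×10⁻⁸·(131)⁴ = 16.70 W m⁻².
S = 4·16.70/0.68 = 98.22 W m⁻².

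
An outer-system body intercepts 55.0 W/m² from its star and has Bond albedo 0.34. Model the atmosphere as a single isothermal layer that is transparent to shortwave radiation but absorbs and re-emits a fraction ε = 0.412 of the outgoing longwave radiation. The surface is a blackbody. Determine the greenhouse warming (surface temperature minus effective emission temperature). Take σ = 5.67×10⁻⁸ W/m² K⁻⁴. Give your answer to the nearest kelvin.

7 kelvin

The planet radiates to space at T_e = [S(1−α)/(4σ)]^(1/4) = 112.5 K.
For a single slab of emissivity ε, T_s⁴ = 2T_e⁴/(2−ε); thus T_s = 112.5·(1.259)^(1/4) = 119.2 K.
Greenhouse warming: T_s − T_e = 6.677 K.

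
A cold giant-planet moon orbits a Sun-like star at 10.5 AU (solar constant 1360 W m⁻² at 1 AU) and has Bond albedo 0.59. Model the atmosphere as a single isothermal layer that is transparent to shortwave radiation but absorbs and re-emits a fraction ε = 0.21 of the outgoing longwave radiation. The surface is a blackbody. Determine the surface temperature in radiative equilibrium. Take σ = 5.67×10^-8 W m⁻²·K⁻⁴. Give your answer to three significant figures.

70.7 K

Irradiance scales as 1/d², so S = 1360 W m⁻² × (1/10.5)² = 12.34 W m⁻².
Effective emission temperature (TOA balance): σT_e⁴ = S(1−α)/4 = 1.264 W m⁻² → T_e = 68.72 K.
For a single slab of emissivity ε, T_s⁴ = 2T_e⁴/(2−ε); thus T_s = 68.72·(1.117)^(1/4) = 70.65 K.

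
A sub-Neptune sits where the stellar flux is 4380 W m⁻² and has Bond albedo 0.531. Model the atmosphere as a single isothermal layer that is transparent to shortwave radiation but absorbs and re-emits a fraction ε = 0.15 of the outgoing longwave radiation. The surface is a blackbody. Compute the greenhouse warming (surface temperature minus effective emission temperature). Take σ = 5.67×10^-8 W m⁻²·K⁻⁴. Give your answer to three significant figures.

6.07 K

Effective emission temperature (TOA balance): σT_e⁴ = S(1−α)/4 = 513.6 W m⁻² → T_e = 308.5 K.
The surface balance (absorbed SW + ε·downward IR = σT_s⁴) with T_a⁴ = T_s⁴/2 reduces to T_s = T_e·[2/(2−ε)]^¼ = 314.6 K.
T_s − T_e = 314.6 − 308.5 = 6.072 K.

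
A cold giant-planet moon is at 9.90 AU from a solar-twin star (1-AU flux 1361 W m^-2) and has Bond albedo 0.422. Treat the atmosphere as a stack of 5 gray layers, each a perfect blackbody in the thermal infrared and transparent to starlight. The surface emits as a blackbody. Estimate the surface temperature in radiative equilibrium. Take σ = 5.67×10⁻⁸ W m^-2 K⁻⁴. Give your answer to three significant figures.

121 K

Irradiance scales as 1/d², so S = 1361 W m^-2 × (1/9.90)² = 13.89 W m^-2.
The effective emission temperature is T_e = [S(1−α)/(4σ)]^¼ = 77.13 K.
For an N-layer opaque stack, T_s⁴ = (N+1)T_e⁴, hence T_s = (6)^(1/4)×77.13 K = 120.7 K.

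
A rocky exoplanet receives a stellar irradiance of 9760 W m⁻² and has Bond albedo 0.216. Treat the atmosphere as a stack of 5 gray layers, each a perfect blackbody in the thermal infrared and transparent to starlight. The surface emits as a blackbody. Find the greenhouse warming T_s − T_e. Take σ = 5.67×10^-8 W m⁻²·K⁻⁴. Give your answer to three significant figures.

Top-of-atmosphere balance: σT_e⁴ = S(1−α)/4 = 1913 W m⁻² → T_e = 428.6 K.
Surface: T_s = (6)^¼·T_e = 670.8 K.
So the greenhouse effect raises the surface by 670.8 − 428.6 = 242.2 K.

242 kelvin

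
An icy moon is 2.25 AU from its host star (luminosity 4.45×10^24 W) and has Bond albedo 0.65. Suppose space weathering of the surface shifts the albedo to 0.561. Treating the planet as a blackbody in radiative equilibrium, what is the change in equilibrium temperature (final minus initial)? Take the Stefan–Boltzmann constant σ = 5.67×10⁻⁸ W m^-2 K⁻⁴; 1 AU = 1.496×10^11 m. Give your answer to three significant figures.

d = 2.25 × 1.496×10^11 m = 3.366×10^11 m.
S = L/(4πd²) = 3.126 W m^-2.
Before: T₁ = [3.126·0.35/(4σ)]^(1/4) = 46.86 K.
After:  T₂ = [3.126·0.439/(4σ)]^(1/4) = 49.59 K.
ΔT = T₂ − T₁ = 2.731 K.

2.73 kelvin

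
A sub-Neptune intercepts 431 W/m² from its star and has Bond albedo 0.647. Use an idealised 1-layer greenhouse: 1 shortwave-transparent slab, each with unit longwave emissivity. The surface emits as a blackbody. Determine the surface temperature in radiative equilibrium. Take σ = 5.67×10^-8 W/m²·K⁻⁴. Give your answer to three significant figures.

191 K

Top-of-atmosphere balance: σT_e⁴ = S(1−α)/4 = 38.04 W/m² → T_e = 160.9 K.
With N = 1 opaque layers, T_s = (N+1)^(1/4)·T_e = 2^(1/4)·160.9 = 191.4 K.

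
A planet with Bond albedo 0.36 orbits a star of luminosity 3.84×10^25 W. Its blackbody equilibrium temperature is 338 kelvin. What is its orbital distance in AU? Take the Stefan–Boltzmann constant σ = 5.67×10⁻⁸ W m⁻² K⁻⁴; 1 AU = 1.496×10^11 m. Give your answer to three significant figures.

0.172 AU

The flux needed for this T is 4σT⁴/(1−0.36) = 4625 W m⁻².
S = L/(4πd²) → d = √(L/4πS) = √(3.84×10^25/(4π·4625)) = 2.570×10^10 m = 0.1718 AU.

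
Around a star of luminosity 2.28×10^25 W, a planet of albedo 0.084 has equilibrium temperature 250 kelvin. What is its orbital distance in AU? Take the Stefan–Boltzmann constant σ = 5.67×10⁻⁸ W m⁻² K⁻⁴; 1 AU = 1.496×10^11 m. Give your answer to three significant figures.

The flux needed for this T is 4σT⁴/(1−0.084) = 967.2 W m⁻².
Then d = [L/(4πS)]^(1/2) = 4.331×10^10 m, i.e. 0.2895 AU.

0.290 AU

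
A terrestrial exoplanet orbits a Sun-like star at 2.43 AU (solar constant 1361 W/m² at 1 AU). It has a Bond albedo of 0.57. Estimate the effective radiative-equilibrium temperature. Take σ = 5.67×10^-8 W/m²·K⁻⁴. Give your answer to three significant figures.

By the inverse-square law, S = 1361/2.43² = 230.5 W/m².
The planet absorbs (1−α)S over its disc πR² and re-emits over 4πR², so the mean absorbed flux is (1−0.57)·230.5/4 = 24.78 W/m².
Balancing against σT⁴: T = (24.78/5.67×10⁻⁸)^(1/4) = 144.6 K.

145 kelvin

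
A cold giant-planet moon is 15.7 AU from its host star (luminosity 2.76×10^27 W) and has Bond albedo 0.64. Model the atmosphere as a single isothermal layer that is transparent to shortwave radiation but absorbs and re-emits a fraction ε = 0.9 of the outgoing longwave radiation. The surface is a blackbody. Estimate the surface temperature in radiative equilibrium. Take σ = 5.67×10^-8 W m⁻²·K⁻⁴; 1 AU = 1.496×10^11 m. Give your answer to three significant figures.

Orbital distance: d = 15.7 AU = 2.349×10^12 m.
S = L/(4πd²) = 39.81 W m⁻².
Effective emission temperature (TOA balance): σT_e⁴ = S(1−α)/4 = 3.583 W m⁻² → T_e = 89.16 K.
For a single slab of emissivity ε, T_s⁴ = 2T_e⁴/(2−ε); thus T_s = 89.16·(1.818)^(1/4) = 103.5 K.

104 kelvin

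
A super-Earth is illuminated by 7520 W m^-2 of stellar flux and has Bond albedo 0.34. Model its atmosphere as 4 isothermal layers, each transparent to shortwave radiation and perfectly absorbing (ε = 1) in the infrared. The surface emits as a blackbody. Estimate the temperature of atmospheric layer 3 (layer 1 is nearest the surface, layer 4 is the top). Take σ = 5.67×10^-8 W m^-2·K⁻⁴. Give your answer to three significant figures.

The effective emission temperature is T_e = [S(1−α)/(4σ)]^¼ = 384.6 K.
The net upward flux σT_e⁴ is constant between every pair of levels, so T_k⁴ = (N+1−k)T_e⁴.
T_3 = (2)^(1/4)·384.6 = 457.4 K.

457 K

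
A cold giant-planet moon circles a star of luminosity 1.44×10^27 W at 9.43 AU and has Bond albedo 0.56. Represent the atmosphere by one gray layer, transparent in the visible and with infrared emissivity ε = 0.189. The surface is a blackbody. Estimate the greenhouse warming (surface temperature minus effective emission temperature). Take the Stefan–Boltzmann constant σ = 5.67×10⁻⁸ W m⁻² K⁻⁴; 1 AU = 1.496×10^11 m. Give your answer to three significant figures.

Orbital distance: d = 9.43 AU = 1.411×10^12 m.
Spreading L over a sphere of radius d: S = 1.44×10^27/(4π·1.41×10^12²) = 57.58 W m⁻².
At the top of the atmosphere, σT_e⁴ = S(1−α)/4 = 6.334 W m⁻², giving T_e = 102.8 K.
The surface balance (absorbed SW + ε·downward IR = σT_s⁴) with T_a⁴ = T_s⁴/2 reduces to T_s = T_e·[2/(2−ε)]^¼ = 105.4 K.
Greenhouse warming: T_s − T_e = 2.583 K.

2.58 K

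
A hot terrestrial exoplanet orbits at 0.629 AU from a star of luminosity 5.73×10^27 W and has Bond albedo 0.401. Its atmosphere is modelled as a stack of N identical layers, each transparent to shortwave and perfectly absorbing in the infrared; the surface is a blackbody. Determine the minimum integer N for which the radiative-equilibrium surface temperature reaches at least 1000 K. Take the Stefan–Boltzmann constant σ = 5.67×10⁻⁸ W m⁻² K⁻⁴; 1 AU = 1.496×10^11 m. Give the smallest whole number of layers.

Orbital distance: d = 0.629 AU = 9.410×10^10 m.
Spreading L over a sphere of radius d: S = 5.73×10^27/(4π·9.41×10^10²) = 51500 W m⁻².
Top-of-atmosphere balance: σT_e⁴ = S(1−α)/4 = 7712 W m⁻² → T_e = 607.3 K.
Since T_s⁴ = (N+1)T_e⁴, we need N ≥ (T_s/T_e)⁴ − 1 = 6.353.
So N ≥ 6.353; the smallest integer is N = 7.

7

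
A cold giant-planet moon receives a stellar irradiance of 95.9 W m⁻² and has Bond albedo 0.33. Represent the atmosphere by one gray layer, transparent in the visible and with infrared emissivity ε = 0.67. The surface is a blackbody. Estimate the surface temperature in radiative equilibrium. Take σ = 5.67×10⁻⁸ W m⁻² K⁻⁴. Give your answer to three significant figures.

The planet radiates to space at T_e = [S(1−α)/(4σ)]^(1/4) = 129.7 K.
Surface balance with a leaky layer gives σT_s⁴ = σT_e⁴·2/(2−ε), so T_s = T_e·[2/(2−0.67)]^(1/4) = 143.7 K.

144 K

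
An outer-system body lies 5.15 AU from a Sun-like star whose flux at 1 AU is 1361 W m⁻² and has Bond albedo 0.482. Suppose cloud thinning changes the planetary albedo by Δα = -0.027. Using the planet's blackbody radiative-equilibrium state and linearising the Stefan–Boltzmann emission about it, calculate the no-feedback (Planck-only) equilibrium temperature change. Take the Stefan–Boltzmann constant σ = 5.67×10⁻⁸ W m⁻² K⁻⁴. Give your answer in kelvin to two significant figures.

1.4 K

Irradiance scales as 1/d², so S = 1361 W m⁻² × (1/5.15)² = 51.31 W m⁻².
Unperturbed T_e = [51.31·(1−0.482)/(4σ)]^¼ = 104.0 K.
The change in absorbed flux is Δ[S(1−α)/4] = −SΔα/4 = 0.3464 W m⁻².
Linearising σT⁴ gives d(σT⁴)/dT = 4σT_e³ = 0.2555 W m⁻² per K.
Hence the no-feedback warming is ΔF/(4σT_e³) = 1.36 K.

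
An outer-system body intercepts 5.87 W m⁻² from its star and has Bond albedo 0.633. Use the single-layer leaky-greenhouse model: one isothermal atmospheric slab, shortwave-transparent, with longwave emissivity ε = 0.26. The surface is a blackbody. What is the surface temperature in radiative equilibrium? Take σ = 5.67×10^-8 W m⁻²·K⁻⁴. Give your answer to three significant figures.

57.5 K

Effective emission temperature (TOA balance): σT_e⁴ = S(1−α)/4 = 0.5386 W m⁻² → T_e = 55.52 K.
For a single slab of emissivity ε, T_s⁴ = 2T_e⁴/(2−ε); thus T_s = 55.52·(1.149)^(1/4) = 57.48 K.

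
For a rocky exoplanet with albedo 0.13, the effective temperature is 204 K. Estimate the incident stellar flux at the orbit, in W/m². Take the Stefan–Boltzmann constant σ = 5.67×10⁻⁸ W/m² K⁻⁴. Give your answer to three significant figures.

Invert the energy balance for S: S = 4σT⁴/(1−α).
The emitted flux is σT⁴ = 98.20 W/m².
So S = 4×98.20/(1−0.13) = 451.5 W/m².

451 W/m²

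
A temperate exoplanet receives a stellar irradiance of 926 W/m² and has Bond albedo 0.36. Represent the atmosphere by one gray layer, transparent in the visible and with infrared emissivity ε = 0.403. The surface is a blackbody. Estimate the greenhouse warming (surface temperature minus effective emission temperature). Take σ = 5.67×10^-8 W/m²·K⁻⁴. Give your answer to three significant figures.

13.1 kelvin

At the top of the atmosphere, σT_e⁴ = S(1−α)/4 = 148.2 W/m², giving T_e = 226.1 K.
For a single slab of emissivity ε, T_s⁴ = 2T_e⁴/(2−ε); thus T_s = 226.1·(1.252)^(1/4) = 239.2 K.
T_s − T_e = 239.2 − 226.1 = 13.08 K.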